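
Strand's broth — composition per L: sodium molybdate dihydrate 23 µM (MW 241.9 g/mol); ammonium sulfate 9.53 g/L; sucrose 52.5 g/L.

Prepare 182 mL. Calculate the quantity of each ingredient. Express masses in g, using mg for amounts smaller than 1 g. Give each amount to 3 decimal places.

Target volume = 182 mL = 0.182 L.
sodium molybdate dihydrate: 23 µmol/L × 241.9 g/mol × 0.182 L ÷ 1000 = 1.013 mg
ammonium sulfate: 9.53 g/L × 0.182 L = 1.734 g
sucrose: 52.5 g/L × 0.182 L = 9.555 g

sodium molybdate dihydrate 1.013 mg; ammonium sulfate 1.734 g; sucrose 9.555 g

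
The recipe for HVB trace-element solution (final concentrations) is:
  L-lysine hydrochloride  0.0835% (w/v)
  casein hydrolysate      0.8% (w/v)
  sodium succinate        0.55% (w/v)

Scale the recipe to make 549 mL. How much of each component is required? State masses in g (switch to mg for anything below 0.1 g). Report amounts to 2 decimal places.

L-lysine hydrochloride 0.46 g; casein hydrolysate 4.39 g; sodium succinate 3.02 g

Scale factor relative to 1 L: 0.549.
L-lysine hydrochloride: 0.0835 g per 100 mL × 549 mL ÷ 100 = 0.46 g
casein hydrolysate: 0.8 g per 100 mL × 549 mL ÷ 100 = 4.39 g
sodium succinate: 0.55% w/v = 5.5 g/L → 5.5 × 0.549 L = 3.02 g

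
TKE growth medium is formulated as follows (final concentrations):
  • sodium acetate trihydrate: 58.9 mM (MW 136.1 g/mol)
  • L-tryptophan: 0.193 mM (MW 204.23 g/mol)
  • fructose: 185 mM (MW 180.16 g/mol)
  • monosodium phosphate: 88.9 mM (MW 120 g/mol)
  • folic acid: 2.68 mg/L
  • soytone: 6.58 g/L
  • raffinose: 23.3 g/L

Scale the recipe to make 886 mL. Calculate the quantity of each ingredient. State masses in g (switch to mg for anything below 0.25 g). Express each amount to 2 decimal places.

Scale factor relative to 1 L: 0.886.
sodium acetate trihydrate: 58.9 mmol/L × 136.1 g/mol × 0.886 L ÷ 1000 = 7.10 g
L-tryptophan: 0.193 mmol/L × 204.23 mg/mmol × 0.886 L = 34.92 mg
fructose: 185 mmol/L × 180.16 g/mol × 0.886 L ÷ 1000 = 29.53 g
monosodium phosphate: 88.9 mmol/L × 120 g/mol × 0.886 L ÷ 1000 = 9.45 g
folic acid: 2.68 mg/L × 0.886 L = 2.37 mg
soytone: 6.58 g/L × 0.886 L = 5.83 g
raffinose: 23.3 g/L × 0.886 L = 20.64 g

sodium acetate trihydrate 7.10 g; L-tryptophan 34.92 mg; fructose 29.53 g; monosodium phosphate 9.45 g; folic acid 2.37 mg; soytone 5.83 g; raffinose 20.64 g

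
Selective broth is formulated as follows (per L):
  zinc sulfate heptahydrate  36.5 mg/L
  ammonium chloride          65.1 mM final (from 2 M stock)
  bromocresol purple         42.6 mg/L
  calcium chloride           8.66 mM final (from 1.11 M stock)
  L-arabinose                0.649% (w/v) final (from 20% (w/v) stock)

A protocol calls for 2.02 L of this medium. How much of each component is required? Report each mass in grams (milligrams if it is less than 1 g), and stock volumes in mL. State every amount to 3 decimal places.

zinc sulfate heptahydrate 73.730 mg; ammonium chloride 65.751 mL; bromocresol purple 86.052 mg; calcium chloride 15.760 mL; L-arabinose 65.549 mL

Working volume: 2.02 L.
zinc sulfate heptahydrate: 36.5 mg/L × 2.02 L = 73.730 mg
ammonium chloride: dilute stock: 65.1 mM × 2020 mL ÷ 2000 mM = 65.751 mL
bromocresol purple: 42.6 mg/L × 2.02 L = 86.052 mg
calcium chloride: V = C2·V2/C1 = 8.66 mM × 2020 mL ÷ 1110 mM = 15.760 mL
L-arabinose: dilute stock: 0.649% ÷ 20% × 2020 mL = 65.549 mL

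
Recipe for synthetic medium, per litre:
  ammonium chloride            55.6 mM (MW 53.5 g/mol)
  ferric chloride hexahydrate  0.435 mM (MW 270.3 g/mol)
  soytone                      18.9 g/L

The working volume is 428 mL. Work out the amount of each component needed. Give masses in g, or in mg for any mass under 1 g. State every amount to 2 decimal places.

Working volume: 428 mL = 0.428 L.
ammonium chloride: 55.6 mmol/L × 53.5 g/mol × 0.428 L ÷ 1000 = 1.27 g
ferric chloride hexahydrate: 0.435 mmol/L × 270.3 mg/mmol × 0.428 L = 50.32 mg
soytone: 18.9 g/L × 0.428 L = 8.09 g

ammonium chloride 1.27 g; ferric chloride hexahydrate 50.32 mg; soytone 8.09 g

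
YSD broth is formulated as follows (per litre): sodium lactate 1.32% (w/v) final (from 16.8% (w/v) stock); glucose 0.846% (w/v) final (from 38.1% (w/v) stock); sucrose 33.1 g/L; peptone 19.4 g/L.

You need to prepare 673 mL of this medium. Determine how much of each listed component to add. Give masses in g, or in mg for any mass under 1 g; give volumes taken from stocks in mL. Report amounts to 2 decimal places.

sodium lactate 52.88 mL; glucose 14.94 mL; sucrose 22.28 g; peptone 13.06 g

Scale factor relative to 1 L: 0.673.
sodium lactate: dilute stock: 1.32% ÷ 16.8% × 673 mL = 52.88 mL
glucose: C1V1 = C2V2 → 0.846% ÷ 38.1% × 673 mL = 14.94 mL
sucrose: 33.1 g/L × 0.673 L = 22.28 g
peptone: 19.4 g/L × 0.673 L = 13.06 g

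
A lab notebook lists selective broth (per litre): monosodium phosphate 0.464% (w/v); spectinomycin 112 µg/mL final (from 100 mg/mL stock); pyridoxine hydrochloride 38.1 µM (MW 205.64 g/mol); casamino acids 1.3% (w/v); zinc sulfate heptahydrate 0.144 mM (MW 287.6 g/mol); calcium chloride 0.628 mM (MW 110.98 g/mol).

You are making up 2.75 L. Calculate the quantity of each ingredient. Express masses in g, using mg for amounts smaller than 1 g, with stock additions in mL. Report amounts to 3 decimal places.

monosodium phosphate 12.760 g; spectinomycin 3.080 mL; pyridoxine hydrochloride 21.546 mg; casamino acids 35.750 g; zinc sulfate heptahydrate 113.890 mg; calcium chloride 191.662 mg

Working volume: 2.75 L.
monosodium phosphate: 0.464 g per 100 mL × 2750 mL ÷ 100 = 12.760 g
spectinomycin: C1V1 = C2V2 → 112 µg/mL × 2750 mL ÷ 100000 µg/mL = 3.080 mL
pyridoxine hydrochloride: 38.1 µmol/L × 205.64 g/mol × 2.75 L ÷ 1000 = 21.546 mg
casamino acids: 1.3% w/v = 13 g/L → 13 × 2.75 L = 35.750 g
zinc sulfate heptahydrate: 0.144 mmol/L × 287.6 mg/mmol × 2.75 L = 113.890 mg
calcium chloride: 0.628 mmol/L × 110.98 mg/mmol × 2.75 L = 191.662 mg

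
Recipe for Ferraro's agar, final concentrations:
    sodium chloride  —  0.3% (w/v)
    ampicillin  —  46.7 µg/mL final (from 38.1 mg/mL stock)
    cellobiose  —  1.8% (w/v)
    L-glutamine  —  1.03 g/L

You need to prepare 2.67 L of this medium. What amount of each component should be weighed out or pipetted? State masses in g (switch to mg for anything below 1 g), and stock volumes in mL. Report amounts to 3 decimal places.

sodium chloride 8.010 g; ampicillin 3.273 mL; cellobiose 48.060 g; L-glutamine 2.750 g

Scale factor relative to 1 L: 2.67.
sodium chloride: 0.3% w/v = 3 g/L → 3 × 2.67 L = 8.010 g
ampicillin: C1V1 = C2V2 → 46.7 µg/mL × 2670 mL ÷ 38100 µg/mL = 3.273 mL
cellobiose: 1.8% w/v = 18 g/L → 18 × 2.67 L = 48.060 g
L-glutamine: 1.03 g/L × 2.67 L = 2.750 g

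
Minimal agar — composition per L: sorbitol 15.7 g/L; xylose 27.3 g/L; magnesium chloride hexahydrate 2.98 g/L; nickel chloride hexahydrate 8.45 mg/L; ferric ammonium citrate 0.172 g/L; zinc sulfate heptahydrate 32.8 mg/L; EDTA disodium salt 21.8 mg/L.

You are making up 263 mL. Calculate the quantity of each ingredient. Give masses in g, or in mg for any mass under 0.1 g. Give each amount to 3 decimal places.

Target volume = 263 mL = 0.263 L.
sorbitol: 15.7 g/L × 0.263 L = 4.129 g
xylose: 27.3 g/L × 0.263 L = 7.180 g
magnesium chloride hexahydrate: 2.98 g/L × 0.263 L = 0.784 g
nickel chloride hexahydrate: 8.45 mg/L × 0.263 L = 2.222 mg
ferric ammonium citrate: 0.172 g/L × 0.263 L = 0.045236 g = 45.236 mg
zinc sulfate heptahydrate: 32.8 mg/L × 0.263 L = 8.626 mg
EDTA disodium salt: 21.8 mg/L × 0.263 L = 5.733 mg

sorbitol 4.129 g; xylose 7.180 g; magnesium chloride hexahydrate 0.784 g; nickel chloride hexahydrate 2.222 mg; ferric ammonium citrate 45.236 mg; zinc sulfate heptahydrate 8.626 mg; EDTA disodium salt 5.733 mg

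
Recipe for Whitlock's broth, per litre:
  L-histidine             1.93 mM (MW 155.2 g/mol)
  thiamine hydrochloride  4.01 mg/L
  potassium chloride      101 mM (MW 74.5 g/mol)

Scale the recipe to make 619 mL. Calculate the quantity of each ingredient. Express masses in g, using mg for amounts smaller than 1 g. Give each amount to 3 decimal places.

Target volume = 619 mL = 0.619 L.
L-histidine: 1.93 mmol/L × 155.2 mg/mmol × 0.619 L = 185.413 mg
thiamine hydrochloride: 4.01 mg/L × 0.619 L = 2.482 mg
potassium chloride: 101 mmol/L × 74.5 g/mol × 0.619 L ÷ 1000 = 4.658 g

L-histidine 185.413 mg; thiamine hydrochloride 2.482 mg; potassium chloride 4.658 g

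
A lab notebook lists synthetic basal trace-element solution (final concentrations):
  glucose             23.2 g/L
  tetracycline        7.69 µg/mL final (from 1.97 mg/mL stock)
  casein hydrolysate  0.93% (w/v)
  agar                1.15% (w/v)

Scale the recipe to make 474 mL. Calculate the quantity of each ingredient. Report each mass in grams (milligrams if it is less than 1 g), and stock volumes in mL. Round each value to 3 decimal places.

glucose 10.997 g; tetracycline 1.850 mL; casein hydrolysate 4.408 g; agar 5.451 g

Working volume: 474 mL = 0.474 L.
glucose: 23.2 g/L × 0.474 L = 10.997 g
tetracycline: C1V1 = C2V2 → 7.69 µg/mL × 474 mL ÷ 1970 µg/mL = 1.850 mL
casein hydrolysate: 0.93 g per 100 mL × 474 mL ÷ 100 = 4.408 g
agar: 1.15 g per 100 mL × 474 mL ÷ 100 = 5.451 g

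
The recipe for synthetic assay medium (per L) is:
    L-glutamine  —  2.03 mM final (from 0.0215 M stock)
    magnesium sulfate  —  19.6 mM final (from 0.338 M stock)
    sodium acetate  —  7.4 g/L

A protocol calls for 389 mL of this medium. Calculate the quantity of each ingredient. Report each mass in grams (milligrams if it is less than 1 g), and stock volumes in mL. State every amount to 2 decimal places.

L-glutamine 36.73 mL; magnesium sulfate 22.56 mL; sodium acetate 2.88 g

Working volume: 389 mL = 0.389 L.
L-glutamine: C1V1 = C2V2 → 2.03 mM × 389 mL ÷ 21.5 mM = 36.73 mL
magnesium sulfate: C1V1 = C2V2 → 19.6 mM × 389 mL ÷ 338 mM = 22.56 mL
sodium acetate: 7.4 g/L × 0.389 L = 2.88 g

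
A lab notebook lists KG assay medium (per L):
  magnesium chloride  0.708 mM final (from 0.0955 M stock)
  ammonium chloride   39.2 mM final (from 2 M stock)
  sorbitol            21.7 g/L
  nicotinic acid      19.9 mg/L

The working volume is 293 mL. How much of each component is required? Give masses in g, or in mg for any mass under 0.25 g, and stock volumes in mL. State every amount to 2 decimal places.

Working volume: 293 mL = 0.293 L.
magnesium chloride: V = C2·V2/C1 = 0.708 mM × 293 mL ÷ 95.5 mM = 2.17 mL
ammonium chloride: C1V1 = C2V2 → 39.2 mM × 293 mL ÷ 2000 mM = 5.74 mL
sorbitol: 21.7 g/L × 0.293 L = 6.36 g
nicotinic acid: 19.9 mg/L × 0.293 L = 5.83 mg

magnesium chloride 2.17 mL; ammonium chloride 5.74 mL; sorbitol 6.36 g; nicotinic acid 5.83 mg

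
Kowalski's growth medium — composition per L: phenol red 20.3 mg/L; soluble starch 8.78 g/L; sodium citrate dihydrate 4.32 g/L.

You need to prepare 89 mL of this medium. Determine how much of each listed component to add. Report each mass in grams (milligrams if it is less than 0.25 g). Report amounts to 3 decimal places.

phenol red 1.807 mg; soluble starch 0.781 g; sodium citrate dihydrate 0.384 g

Working volume: 89 mL = 0.089 L.
phenol red: 20.3 mg/L × 0.089 L = 1.807 mg
soluble starch: 8.78 g/L × 0.089 L = 0.781 g
sodium citrate dihydrate: 4.32 g/L × 0.089 L = 0.384 g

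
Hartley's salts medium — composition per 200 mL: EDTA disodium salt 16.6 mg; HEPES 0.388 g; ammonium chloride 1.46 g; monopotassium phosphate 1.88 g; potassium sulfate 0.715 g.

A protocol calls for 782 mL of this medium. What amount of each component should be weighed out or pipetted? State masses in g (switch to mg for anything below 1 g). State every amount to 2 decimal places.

EDTA disodium salt 64.91 mg; HEPES 1.52 g; ammonium chloride 5.71 g; monopotassium phosphate 7.35 g; potassium sulfate 2.80 g

Ratio of target to recipe volume: 782 / 200 = 3.91.
EDTA disodium salt: 16.6 mg × (782 mL / 200 mL) = 64.91 mg
HEPES: 0.388 g × (782 mL / 200 mL) = 1.52 g
ammonium chloride: 1.46 g × (782 mL / 200 mL) = 5.71 g
monopotassium phosphate: 1.88 g × (782 mL / 200 mL) = 7.35 g
potassium sulfate: 0.715 g × (782 mL / 200 mL) = 2.80 g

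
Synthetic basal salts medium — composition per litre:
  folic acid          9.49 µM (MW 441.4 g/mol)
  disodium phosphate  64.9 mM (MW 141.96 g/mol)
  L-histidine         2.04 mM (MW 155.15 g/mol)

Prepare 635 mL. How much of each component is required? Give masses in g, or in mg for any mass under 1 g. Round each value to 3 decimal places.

folic acid 2.660 mg; disodium phosphate 5.850 g; L-histidine 200.981 mg

Working volume: 635 mL = 0.635 L.
folic acid: 9.49 µmol/L × 441.4 g/mol × 0.635 L ÷ 1000 = 2.660 mg
disodium phosphate: 64.9 mmol/L × 141.96 g/mol × 0.635 L ÷ 1000 = 5.850 g
L-histidine: 2.04 mmol/L × 155.15 mg/mmol × 0.635 L = 200.981 mg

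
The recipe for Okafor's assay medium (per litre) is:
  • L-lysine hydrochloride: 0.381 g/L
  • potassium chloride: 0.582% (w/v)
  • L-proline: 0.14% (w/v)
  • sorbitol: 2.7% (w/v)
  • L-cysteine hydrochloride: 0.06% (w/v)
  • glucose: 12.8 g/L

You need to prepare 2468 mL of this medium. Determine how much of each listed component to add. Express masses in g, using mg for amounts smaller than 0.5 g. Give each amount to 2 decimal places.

Working volume: 2468 mL = 2.468 L.
L-lysine hydrochloride: 0.381 g/L × 2.468 L = 0.94 g
potassium chloride: 0.582% w/v = 5.82 g/L → 5.82 × 2.468 L = 14.36 g
L-proline: 0.14 g per 100 mL × 2468 mL ÷ 100 = 3.46 g
sorbitol: 2.7 g per 100 mL × 2468 mL ÷ 100 = 66.64 g
L-cysteine hydrochloride: 0.06 g per 100 mL × 2468 mL ÷ 100 = 1.48 g
glucose: 12.8 g/L × 2.468 L = 31.59 g

L-lysine hydrochloride 0.94 g; potassium chloride 14.36 g; L-proline 3.46 g; sorbitol 66.64 g; L-cysteine hydrochloride 1.48 g; glucose 31.59 g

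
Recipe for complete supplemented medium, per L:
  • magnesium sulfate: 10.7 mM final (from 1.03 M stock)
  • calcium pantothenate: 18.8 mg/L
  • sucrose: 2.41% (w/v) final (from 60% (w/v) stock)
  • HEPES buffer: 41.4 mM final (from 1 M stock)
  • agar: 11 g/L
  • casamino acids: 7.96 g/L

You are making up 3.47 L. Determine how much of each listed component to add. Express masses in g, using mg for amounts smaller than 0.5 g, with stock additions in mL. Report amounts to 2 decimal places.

Working volume: 3.47 L.
magnesium sulfate: dilute stock: 10.7 mM × 3470 mL ÷ 1030 mM = 36.05 mL
calcium pantothenate: 18.8 mg/L × 3.47 L = 65.24 mg
sucrose: C1V1 = C2V2 → 2.41% ÷ 60% × 3470 mL = 139.38 mL
HEPES buffer: V = C2·V2/C1 = 41.4 mM × 3470 mL ÷ 1000 mM = 143.66 mL
agar: 11 g/L × 3.47 L = 38.17 g
casamino acids: 7.96 g/L × 3.47 L = 27.62 g

magnesium sulfate 36.05 mL; calcium pantothenate 65.24 mg; sucrose 139.38 mL; HEPES buffer 143.66 mL; agar 38.17 g; casamino acids 27.62 g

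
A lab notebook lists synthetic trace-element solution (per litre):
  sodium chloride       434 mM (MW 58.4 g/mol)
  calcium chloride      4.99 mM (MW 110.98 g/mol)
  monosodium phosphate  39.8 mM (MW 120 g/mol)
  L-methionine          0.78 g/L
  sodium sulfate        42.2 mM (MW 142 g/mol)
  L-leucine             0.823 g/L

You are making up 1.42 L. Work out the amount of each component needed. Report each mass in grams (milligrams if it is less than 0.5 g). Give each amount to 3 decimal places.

sodium chloride 35.991 g; calcium chloride 0.786 g; monosodium phosphate 6.782 g; L-methionine 1.108 g; sodium sulfate 8.509 g; L-leucine 1.169 g

Scale factor relative to 1 L: 1.42.
sodium chloride: 434 mmol/L × 58.4 g/mol × 1.42 L ÷ 1000 = 35.991 g
calcium chloride: 4.99 mmol/L × 110.98 g/mol × 1.42 L ÷ 1000 = 0.786 g
monosodium phosphate: 39.8 mmol/L × 120 g/mol × 1.42 L ÷ 1000 = 6.782 g
L-methionine: 0.78 g/L × 1.42 L = 1.108 g
sodium sulfate: 42.2 mmol/L × 142 g/mol × 1.42 L ÷ 1000 = 8.509 g
L-leucine: 0.823 g/L × 1.42 L = 1.169 g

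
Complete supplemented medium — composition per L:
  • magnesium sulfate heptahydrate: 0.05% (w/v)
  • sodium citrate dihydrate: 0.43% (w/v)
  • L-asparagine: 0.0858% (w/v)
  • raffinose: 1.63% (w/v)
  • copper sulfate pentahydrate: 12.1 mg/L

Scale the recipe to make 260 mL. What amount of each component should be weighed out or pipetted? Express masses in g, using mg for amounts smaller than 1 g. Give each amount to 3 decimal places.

Scale factor relative to 1 L: 0.26.
magnesium sulfate heptahydrate: 0.05% w/v = 0.5 g/L → 0.5 × 0.26 L = 0.13 g = 130.000 mg
sodium citrate dihydrate: 0.43% w/v = 4.3 g/L → 4.3 × 0.26 L = 1.118 g
L-asparagine: 0.0858 g per 100 mL × 260 mL ÷ 100 = 0.22308 g = 223.080 mg
raffinose: 1.63 g per 100 mL × 260 mL ÷ 100 = 4.238 g
copper sulfate pentahydrate: 12.1 mg/L × 0.26 L = 3.146 mg

magnesium sulfate heptahydrate 130.000 mg; sodium citrate dihydrate 1.118 g; L-asparagine 223.080 mg; raffinose 4.238 g; copper sulfate pentahydrate 3.146 mg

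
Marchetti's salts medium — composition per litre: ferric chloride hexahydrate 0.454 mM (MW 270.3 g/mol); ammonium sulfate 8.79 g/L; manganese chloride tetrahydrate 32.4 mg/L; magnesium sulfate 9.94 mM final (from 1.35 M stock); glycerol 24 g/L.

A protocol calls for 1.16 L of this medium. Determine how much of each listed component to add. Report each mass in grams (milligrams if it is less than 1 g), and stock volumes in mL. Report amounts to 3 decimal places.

ferric chloride hexahydrate 142.351 mg; ammonium sulfate 10.196 g; manganese chloride tetrahydrate 37.584 mg; magnesium sulfate 8.541 mL; glycerol 27.840 g

Working volume: 1.16 L.
ferric chloride hexahydrate: 0.454 mmol/L × 270.3 mg/mmol × 1.16 L = 142.351 mg
ammonium sulfate: 8.79 g/L × 1.16 L = 10.196 g
manganese chloride tetrahydrate: 32.4 mg/L × 1.16 L = 37.584 mg
magnesium sulfate: dilute stock: 9.94 mM × 1160 mL ÷ 1350 mM = 8.541 mL
glycerol: 24 g/L × 1.16 L = 27.840 g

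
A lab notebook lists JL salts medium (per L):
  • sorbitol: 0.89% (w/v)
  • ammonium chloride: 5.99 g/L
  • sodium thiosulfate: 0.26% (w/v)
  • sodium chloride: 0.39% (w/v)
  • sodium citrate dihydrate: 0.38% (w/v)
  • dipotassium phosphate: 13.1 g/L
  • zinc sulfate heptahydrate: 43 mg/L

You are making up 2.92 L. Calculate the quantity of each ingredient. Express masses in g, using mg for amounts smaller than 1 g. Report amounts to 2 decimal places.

Working volume: 2.92 L.
sorbitol: 0.89 g per 100 mL × 2920 mL ÷ 100 = 25.99 g
ammonium chloride: 5.99 g/L × 2.92 L = 17.49 g
sodium thiosulfate: 0.26% w/v = 2.6 g/L → 2.6 × 2.92 L = 7.59 g
sodium chloride: 0.39 g per 100 mL × 2920 mL ÷ 100 = 11.39 g
sodium citrate dihydrate: 0.38% w/v = 3.8 g/L → 3.8 × 2.92 L = 11.10 g
dipotassium phosphate: 13.1 g/L × 2.92 L = 38.25 g
zinc sulfate heptahydrate: 43 mg/L × 2.92 L = 125.56 mg

sorbitol 25.99 g; ammonium chloride 17.49 g; sodium thiosulfate 7.59 g; sodium chloride 11.39 g; sodium citrate dihydrate 11.10 g; dipotassium phosphate 38.25 g; zinc sulfate heptahydrate 125.56 mg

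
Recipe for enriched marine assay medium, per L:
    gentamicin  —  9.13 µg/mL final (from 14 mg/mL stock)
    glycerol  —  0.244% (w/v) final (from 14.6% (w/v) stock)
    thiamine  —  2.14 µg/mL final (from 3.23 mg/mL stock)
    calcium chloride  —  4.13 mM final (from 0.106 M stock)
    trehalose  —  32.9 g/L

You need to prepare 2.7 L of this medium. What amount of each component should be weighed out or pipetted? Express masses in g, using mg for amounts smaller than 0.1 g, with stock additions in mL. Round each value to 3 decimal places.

gentamicin 1.761 mL; glycerol 45.123 mL; thiamine 1.789 mL; calcium chloride 105.198 mL; trehalose 88.830 g

Working volume: 2.7 L.
gentamicin: C1V1 = C2V2 → 9.13 µg/mL × 2700 mL ÷ 14000 µg/mL = 1.761 mL
glycerol: C1V1 = C2V2 → 0.244% ÷ 14.6% × 2700 mL = 45.123 mL
thiamine: C1V1 = C2V2 → 2.14 µg/mL × 2700 mL ÷ 3230 µg/mL = 1.789 mL
calcium chloride: dilute stock: 4.13 mM × 2700 mL ÷ 106 mM = 105.198 mL
trehalose: 32.9 g/L × 2.7 L = 88.830 g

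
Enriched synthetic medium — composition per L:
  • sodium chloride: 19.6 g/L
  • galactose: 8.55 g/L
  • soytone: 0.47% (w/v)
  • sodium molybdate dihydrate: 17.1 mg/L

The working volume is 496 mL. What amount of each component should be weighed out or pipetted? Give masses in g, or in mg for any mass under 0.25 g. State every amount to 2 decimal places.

Target volume = 496 mL = 0.496 L.
sodium chloride: 19.6 g/L × 0.496 L = 9.72 g
galactose: 8.55 g/L × 0.496 L = 4.24 g
soytone: 0.47 g per 100 mL × 496 mL ÷ 100 = 2.33 g
sodium molybdate dihydrate: 17.1 mg/L × 0.496 L = 8.48 mg

sodium chloride 9.72 g; galactose 4.24 g; soytone 2.33 g; sodium molybdate dihydrate 8.48 mg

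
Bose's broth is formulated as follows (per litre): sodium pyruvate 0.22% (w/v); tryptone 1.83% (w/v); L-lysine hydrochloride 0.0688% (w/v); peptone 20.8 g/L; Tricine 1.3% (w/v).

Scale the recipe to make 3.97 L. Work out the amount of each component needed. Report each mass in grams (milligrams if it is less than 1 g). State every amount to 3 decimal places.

Scale factor relative to 1 L: 3.97.
sodium pyruvate: 0.22 g per 100 mL × 3970 mL ÷ 100 = 8.734 g
tryptone: 1.83% w/v = 18.3 g/L → 18.3 × 3.97 L = 72.651 g
L-lysine hydrochloride: 0.0688% w/v = 0.688 g/L → 0.688 × 3.97 L = 2.731 g
peptone: 20.8 g/L × 3.97 L = 82.576 g
Tricine: 1.3 g per 100 mL × 3970 mL ÷ 100 = 51.610 g

sodium pyruvate 8.734 g; tryptone 72.651 g; L-lysine hydrochloride 2.731 g; peptone 82.576 g; Tricine 51.610 g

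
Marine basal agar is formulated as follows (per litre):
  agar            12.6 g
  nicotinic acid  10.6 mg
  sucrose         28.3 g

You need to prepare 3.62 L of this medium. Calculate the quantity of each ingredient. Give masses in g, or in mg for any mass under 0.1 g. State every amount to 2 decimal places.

agar 45.61 g; nicotinic acid 38.37 mg; sucrose 102.45 g

Ratio of target to recipe volume: 3620 / 1000 = 3.62.
agar: 12.6 g × (3620 mL / 1000 mL) = 45.61 g
nicotinic acid: 10.6 mg × (3620 mL / 1000 mL) = 38.37 mg
sucrose: 28.3 g × (3620 mL / 1000 mL) = 102.45 g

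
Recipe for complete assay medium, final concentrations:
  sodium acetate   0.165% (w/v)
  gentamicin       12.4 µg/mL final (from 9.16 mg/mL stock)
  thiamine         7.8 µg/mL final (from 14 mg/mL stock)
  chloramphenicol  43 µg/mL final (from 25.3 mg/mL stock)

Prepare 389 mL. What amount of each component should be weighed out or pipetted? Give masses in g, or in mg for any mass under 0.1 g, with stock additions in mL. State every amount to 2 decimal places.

sodium acetate 0.64 g; gentamicin 0.53 mL; thiamine 0.22 mL; chloramphenicol 0.66 mL

Working volume: 389 mL = 0.389 L.
sodium acetate: 0.165 g per 100 mL × 389 mL ÷ 100 = 0.64 g
gentamicin: dilute stock: 12.4 µg/mL × 389 mL ÷ 9160 µg/mL = 0.53 mL
thiamine: C1V1 = C2V2 → 7.8 µg/mL × 389 mL ÷ 14000 µg/mL = 0.22 mL
chloramphenicol: C1V1 = C2V2 → 43 µg/mL × 389 mL ÷ 25300 µg/mL = 0.66 mL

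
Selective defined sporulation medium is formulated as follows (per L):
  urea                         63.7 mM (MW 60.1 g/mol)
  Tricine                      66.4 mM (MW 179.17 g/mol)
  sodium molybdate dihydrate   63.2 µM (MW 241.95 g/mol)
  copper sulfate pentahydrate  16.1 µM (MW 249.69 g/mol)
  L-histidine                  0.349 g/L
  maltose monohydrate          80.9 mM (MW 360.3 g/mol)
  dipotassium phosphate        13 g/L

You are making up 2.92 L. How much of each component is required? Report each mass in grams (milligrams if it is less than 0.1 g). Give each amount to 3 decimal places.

urea 11.179 g; Tricine 34.739 g; sodium molybdate dihydrate 44.650 mg; copper sulfate pentahydrate 11.738 mg; L-histidine 1.019 g; maltose monohydrate 85.113 g; dipotassium phosphate 37.960 g

Working volume: 2.92 L.
urea: 63.7 mmol/L × 60.1 g/mol × 2.92 L ÷ 1000 = 11.179 g
Tricine: 66.4 mmol/L × 179.17 g/mol × 2.92 L ÷ 1000 = 34.739 g
sodium molybdate dihydrate: 63.2 µmol/L × 241.95 g/mol × 2.92 L ÷ 1000 = 44.650 mg
copper sulfate pentahydrate: 16.1 µmol/L × 249.69 g/mol × 2.92 L ÷ 1000 = 11.738 mg
L-histidine: 0.349 g/L × 2.92 L = 1.019 g
maltose monohydrate: 80.9 mmol/L × 360.3 g/mol × 2.92 L ÷ 1000 = 85.113 g
dipotassium phosphate: 13 g/L × 2.92 L = 37.960 g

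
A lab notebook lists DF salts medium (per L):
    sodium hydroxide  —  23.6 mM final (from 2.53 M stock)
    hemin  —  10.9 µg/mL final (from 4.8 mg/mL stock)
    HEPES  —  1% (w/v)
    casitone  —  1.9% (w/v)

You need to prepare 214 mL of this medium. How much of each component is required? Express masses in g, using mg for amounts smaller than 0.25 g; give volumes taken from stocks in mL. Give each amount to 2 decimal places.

Target volume = 214 mL = 0.214 L.
sodium hydroxide: C1V1 = C2V2 → 23.6 mM × 214 mL ÷ 2530 mM = 2.00 mL
hemin: V = C2·V2/C1 = 10.9 µg/mL × 214 mL ÷ 4800 µg/mL = 0.49 mL
HEPES: 1 g per 100 mL × 214 mL ÷ 100 = 2.14 g
casitone: 1.9% w/v = 19 g/L → 19 × 0.214 L = 4.07 g

sodium hydroxide 2.00 mL; hemin 0.49 mL; HEPES 2.14 g; casitone 4.07 g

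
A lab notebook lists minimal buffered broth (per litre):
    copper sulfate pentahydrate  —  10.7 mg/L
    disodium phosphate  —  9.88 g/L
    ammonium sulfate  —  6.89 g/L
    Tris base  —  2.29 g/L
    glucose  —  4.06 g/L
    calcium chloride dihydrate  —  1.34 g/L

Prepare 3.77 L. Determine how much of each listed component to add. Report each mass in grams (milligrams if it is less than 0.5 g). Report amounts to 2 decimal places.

copper sulfate pentahydrate 40.34 mg; disodium phosphate 37.25 g; ammonium sulfate 25.98 g; Tris base 8.63 g; glucose 15.31 g; calcium chloride dihydrate 5.05 g

Working volume: 3.77 L.
copper sulfate pentahydrate: 10.7 mg/L × 3.77 L = 40.34 mg
disodium phosphate: 9.88 g/L × 3.77 L = 37.25 g
ammonium sulfate: 6.89 g/L × 3.77 L = 25.98 g
Tris base: 2.29 g/L × 3.77 L = 8.63 g
glucose: 4.06 g/L × 3.77 L = 15.31 g
calcium chloride dihydrate: 1.34 g/L × 3.77 L = 5.05 g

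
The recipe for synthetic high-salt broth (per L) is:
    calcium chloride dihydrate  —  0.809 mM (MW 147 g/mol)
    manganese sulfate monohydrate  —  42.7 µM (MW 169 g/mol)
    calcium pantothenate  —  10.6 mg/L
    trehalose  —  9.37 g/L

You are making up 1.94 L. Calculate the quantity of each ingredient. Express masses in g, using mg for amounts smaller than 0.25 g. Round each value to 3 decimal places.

calcium chloride dihydrate 230.711 mg; manganese sulfate monohydrate 14.000 mg; calcium pantothenate 20.564 mg; trehalose 18.178 g

Working volume: 1.94 L.
calcium chloride dihydrate: 0.809 mmol/L × 147 mg/mmol × 1.94 L = 230.711 mg
manganese sulfate monohydrate: 42.7 µmol/L × 169 g/mol × 1.94 L ÷ 1000 = 14.000 mg
calcium pantothenate: 10.6 mg/L × 1.94 L = 20.564 mg
trehalose: 9.37 g/L × 1.94 L = 18.178 g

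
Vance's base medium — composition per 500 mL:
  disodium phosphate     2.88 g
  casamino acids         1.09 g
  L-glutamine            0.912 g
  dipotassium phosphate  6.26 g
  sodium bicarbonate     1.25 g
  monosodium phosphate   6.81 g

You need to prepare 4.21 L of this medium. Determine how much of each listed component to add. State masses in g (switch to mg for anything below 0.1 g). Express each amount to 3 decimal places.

Ratio of target to recipe volume: 4210 / 500 = 8.42.
disodium phosphate: 2.88 g × (4210 mL / 500 mL) = 24.250 g
casamino acids: 1.09 g × (4210 mL / 500 mL) = 9.178 g
L-glutamine: 0.912 g × (4210 mL / 500 mL) = 7.679 g
dipotassium phosphate: 6.26 g × (4210 mL / 500 mL) = 52.709 g
sodium bicarbonate: 1.25 g × (4210 mL / 500 mL) = 10.525 g
monosodium phosphate: 6.81 g × (4210 mL / 500 mL) = 57.340 g

disodium phosphate 24.250 g; casamino acids 9.178 g; L-glutamine 7.679 g; dipotassium phosphate 52.709 g; sodium bicarbonate 10.525 g; monosodium phosphate 57.340 g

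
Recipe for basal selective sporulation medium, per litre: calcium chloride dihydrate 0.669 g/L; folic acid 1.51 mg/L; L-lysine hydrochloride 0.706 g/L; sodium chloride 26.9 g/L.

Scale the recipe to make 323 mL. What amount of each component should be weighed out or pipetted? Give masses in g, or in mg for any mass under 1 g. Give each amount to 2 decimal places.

Scale factor relative to 1 L: 0.323.
calcium chloride dihydrate: 0.669 g/L × 0.323 L = 0.216087 g = 216.09 mg
folic acid: 1.51 mg/L × 0.323 L = 0.49 mg
L-lysine hydrochloride: 0.706 g/L × 0.323 L = 0.228038 g = 228.04 mg
sodium chloride: 26.9 g/L × 0.323 L = 8.69 g

calcium chloride dihydrate 216.09 mg; folic acid 0.49 mg; L-lysine hydrochloride 228.04 mg; sodium chloride 8.69 g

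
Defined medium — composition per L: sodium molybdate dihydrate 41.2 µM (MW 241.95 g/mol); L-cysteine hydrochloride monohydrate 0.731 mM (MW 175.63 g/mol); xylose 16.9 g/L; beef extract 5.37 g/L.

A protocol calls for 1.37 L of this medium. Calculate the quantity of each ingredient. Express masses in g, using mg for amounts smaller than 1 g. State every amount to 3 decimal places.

Scale factor relative to 1 L: 1.37.
sodium molybdate dihydrate: 41.2 µmol/L × 241.95 g/mol × 1.37 L ÷ 1000 = 13.657 mg
L-cysteine hydrochloride monohydrate: 0.731 mmol/L × 175.63 mg/mmol × 1.37 L = 175.888 mg
xylose: 16.9 g/L × 1.37 L = 23.153 g
beef extract: 5.37 g/L × 1.37 L = 7.357 g

sodium molybdate dihydrate 13.657 mg; L-cysteine hydrochloride monohydrate 175.888 mg; xylose 23.153 g; beef extract 7.357 g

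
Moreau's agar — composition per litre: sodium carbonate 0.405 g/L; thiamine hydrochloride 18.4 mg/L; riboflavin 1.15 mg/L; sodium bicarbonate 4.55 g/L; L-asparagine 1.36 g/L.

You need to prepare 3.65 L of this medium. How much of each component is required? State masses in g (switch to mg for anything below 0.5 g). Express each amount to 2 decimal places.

Scale factor relative to 1 L: 3.65.
sodium carbonate: 0.405 g/L × 3.65 L = 1.48 g
thiamine hydrochloride: 18.4 mg/L × 3.65 L = 67.16 mg
riboflavin: 1.15 mg/L × 3.65 L = 4.20 mg
sodium bicarbonate: 4.55 g/L × 3.65 L = 16.61 g
L-asparagine: 1.36 g/L × 3.65 L = 4.96 g

sodium carbonate 1.48 g; thiamine hydrochloride 67.16 mg; riboflavin 4.20 mg; sodium bicarbonate 16.61 g; L-asparagine 4.96 g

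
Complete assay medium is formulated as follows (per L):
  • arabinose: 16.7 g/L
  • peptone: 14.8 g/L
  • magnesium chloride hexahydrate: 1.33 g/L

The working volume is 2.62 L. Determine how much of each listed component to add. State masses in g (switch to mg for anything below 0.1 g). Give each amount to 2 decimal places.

arabinose 43.75 g; peptone 38.78 g; magnesium chloride hexahydrate 3.48 g

Scale factor relative to 1 L: 2.62.
arabinose: 16.7 g/L × 2.62 L = 43.75 g
peptone: 14.8 g/L × 2.62 L = 38.78 g
magnesium chloride hexahydrate: 1.33 g/L × 2.62 L = 3.48 g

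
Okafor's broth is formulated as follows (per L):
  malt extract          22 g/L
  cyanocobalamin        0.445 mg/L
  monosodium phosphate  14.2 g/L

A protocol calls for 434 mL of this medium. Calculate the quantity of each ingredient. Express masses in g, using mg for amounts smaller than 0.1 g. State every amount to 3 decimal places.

malt extract 9.548 g; cyanocobalamin 0.193 mg; monosodium phosphate 6.163 g

Scale factor relative to 1 L: 0.434.
malt extract: 22 g/L × 0.434 L = 9.548 g
cyanocobalamin: 0.445 mg/L × 0.434 L = 0.193 mg
monosodium phosphate: 14.2 g/L × 0.434 L = 6.163 g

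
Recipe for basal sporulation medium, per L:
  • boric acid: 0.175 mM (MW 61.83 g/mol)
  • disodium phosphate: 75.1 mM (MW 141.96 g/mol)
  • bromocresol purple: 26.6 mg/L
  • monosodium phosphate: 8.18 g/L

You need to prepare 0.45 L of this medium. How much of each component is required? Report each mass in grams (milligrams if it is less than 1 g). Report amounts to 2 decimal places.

Working volume: 0.45 L.
boric acid: 0.175 mmol/L × 61.83 mg/mmol × 0.45 L = 4.87 mg
disodium phosphate: 75.1 mmol/L × 141.96 g/mol × 0.45 L ÷ 1000 = 4.80 g
bromocresol purple: 26.6 mg/L × 0.45 L = 11.97 mg
monosodium phosphate: 8.18 g/L × 0.45 L = 3.68 g

boric acid 4.87 mg; disodium phosphate 4.80 g; bromocresol purple 11.97 mg; monosodium phosphate 3.68 g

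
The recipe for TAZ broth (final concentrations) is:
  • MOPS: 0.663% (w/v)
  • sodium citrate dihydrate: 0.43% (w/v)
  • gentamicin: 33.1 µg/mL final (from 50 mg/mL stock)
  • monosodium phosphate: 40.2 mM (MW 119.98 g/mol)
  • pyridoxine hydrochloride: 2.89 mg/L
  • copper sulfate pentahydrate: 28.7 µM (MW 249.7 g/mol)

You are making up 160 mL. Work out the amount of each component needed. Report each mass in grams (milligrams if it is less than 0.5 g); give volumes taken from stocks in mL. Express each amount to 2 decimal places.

Working volume: 160 mL = 0.16 L.
MOPS: 0.663 g per 100 mL × 160 mL ÷ 100 = 1.06 g
sodium citrate dihydrate: 0.43% w/v = 4.3 g/L → 4.3 × 0.16 L = 0.69 g
gentamicin: C1V1 = C2V2 → 33.1 µg/mL × 160 mL ÷ 50000 µg/mL = 0.11 mL
monosodium phosphate: 40.2 mmol/L × 119.98 g/mol × 0.16 L ÷ 1000 = 0.77 g
pyridoxine hydrochloride: 2.89 mg/L × 0.16 L = 0.46 mg
copper sulfate pentahydrate: 28.7 µmol/L × 249.7 g/mol × 0.16 L ÷ 1000 = 1.15 mg

MOPS 1.06 g; sodium citrate dihydrate 0.69 g; gentamicin 0.11 mL; monosodium phosphate 0.77 g; pyridoxine hydrochloride 0.46 mg; copper sulfate pentahydrate 1.15 mg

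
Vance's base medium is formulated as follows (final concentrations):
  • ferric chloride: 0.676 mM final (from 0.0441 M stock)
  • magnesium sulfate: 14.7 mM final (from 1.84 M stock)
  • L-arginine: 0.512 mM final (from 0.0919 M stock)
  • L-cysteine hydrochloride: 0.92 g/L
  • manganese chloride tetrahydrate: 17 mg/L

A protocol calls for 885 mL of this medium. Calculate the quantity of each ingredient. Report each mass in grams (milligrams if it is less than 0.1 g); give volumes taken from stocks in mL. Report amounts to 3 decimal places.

Working volume: 885 mL = 0.885 L.
ferric chloride: C1V1 = C2V2 → 0.676 mM × 885 mL ÷ 44.1 mM = 13.566 mL
magnesium sulfate: C1V1 = C2V2 → 14.7 mM × 885 mL ÷ 1840 mM = 7.070 mL
L-arginine: V = C2·V2/C1 = 0.512 mM × 885 mL ÷ 91.9 mM = 4.931 mL
L-cysteine hydrochloride: 0.92 g/L × 0.885 L = 0.814 g
manganese chloride tetrahydrate: 17 mg/L × 0.885 L = 15.045 mg

ferric chloride 13.566 mL; magnesium sulfate 7.070 mL; L-arginine 4.931 mL; L-cysteine hydrochloride 0.814 g; manganese chloride tetrahydrate 15.045 mg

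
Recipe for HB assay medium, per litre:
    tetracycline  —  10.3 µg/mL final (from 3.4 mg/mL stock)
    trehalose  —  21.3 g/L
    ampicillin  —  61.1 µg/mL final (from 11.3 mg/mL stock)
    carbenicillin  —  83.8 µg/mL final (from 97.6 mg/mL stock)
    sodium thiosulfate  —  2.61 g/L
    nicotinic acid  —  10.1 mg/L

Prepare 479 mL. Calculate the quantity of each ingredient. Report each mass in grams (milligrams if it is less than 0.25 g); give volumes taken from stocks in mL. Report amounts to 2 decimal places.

tetracycline 1.45 mL; trehalose 10.20 g; ampicillin 2.59 mL; carbenicillin 0.41 mL; sodium thiosulfate 1.25 g; nicotinic acid 4.84 mg

Working volume: 479 mL = 0.479 L.
tetracycline: C1V1 = C2V2 → 10.3 µg/mL × 479 mL ÷ 3400 µg/mL = 1.45 mL
trehalose: 21.3 g/L × 0.479 L = 10.20 g
ampicillin: dilute stock: 61.1 µg/mL × 479 mL ÷ 11300 µg/mL = 2.59 mL
carbenicillin: V = C2·V2/C1 = 83.8 µg/mL × 479 mL ÷ 97600 µg/mL = 0.41 mL
sodium thiosulfate: 2.61 g/L × 0.479 L = 1.25 g
nicotinic acid: 10.1 mg/L × 0.479 L = 4.84 mg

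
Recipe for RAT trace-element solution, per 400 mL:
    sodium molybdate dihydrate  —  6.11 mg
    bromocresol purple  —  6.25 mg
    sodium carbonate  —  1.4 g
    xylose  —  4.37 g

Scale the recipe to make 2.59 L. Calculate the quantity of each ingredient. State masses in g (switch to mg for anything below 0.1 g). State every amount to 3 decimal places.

Ratio of target to recipe volume: 2590 / 400 = 6.475.
sodium molybdate dihydrate: 6.11 mg × (2590 mL / 400 mL) = 39.562 mg
bromocresol purple: 6.25 mg × (2590 mL / 400 mL) = 40.469 mg
sodium carbonate: 1.4 g × (2590 mL / 400 mL) = 9.065 g
xylose: 4.37 g × (2590 mL / 400 mL) = 28.296 g

sodium molybdate dihydrate 39.562 mg; bromocresol purple 40.469 mg; sodium carbonate 9.065 g; xylose 28.296 g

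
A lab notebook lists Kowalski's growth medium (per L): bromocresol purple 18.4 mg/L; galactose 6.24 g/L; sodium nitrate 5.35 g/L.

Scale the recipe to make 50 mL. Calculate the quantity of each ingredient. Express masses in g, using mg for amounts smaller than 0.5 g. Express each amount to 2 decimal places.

bromocresol purple 0.92 mg; galactose 312.00 mg; sodium nitrate 267.50 mg

Scale factor relative to 1 L: 0.05.
bromocresol purple: 18.4 mg/L × 0.05 L = 0.92 mg
galactose: 6.24 g/L × 0.05 L = 0.312 g = 312.00 mg
sodium nitrate: 5.35 g/L × 0.05 L = 0.2675 g = 267.50 mg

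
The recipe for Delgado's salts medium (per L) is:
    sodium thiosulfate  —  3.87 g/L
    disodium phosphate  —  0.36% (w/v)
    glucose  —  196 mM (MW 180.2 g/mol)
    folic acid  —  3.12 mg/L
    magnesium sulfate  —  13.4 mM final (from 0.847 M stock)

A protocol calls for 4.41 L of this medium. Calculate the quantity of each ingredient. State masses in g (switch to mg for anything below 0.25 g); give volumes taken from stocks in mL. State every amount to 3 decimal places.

Working volume: 4.41 L.
sodium thiosulfate: 3.87 g/L × 4.41 L = 17.067 g
disodium phosphate: 0.36 g per 100 mL × 4410 mL ÷ 100 = 15.876 g
glucose: 196 mmol/L × 180.2 g/mol × 4.41 L ÷ 1000 = 155.758 g
folic acid: 3.12 mg/L × 4.41 L = 13.759 mg
magnesium sulfate: dilute stock: 13.4 mM × 4410 mL ÷ 847 mM = 69.769 mL

sodium thiosulfate 17.067 g; disodium phosphate 15.876 g; glucose 155.758 g; folic acid 13.759 mg; magnesium sulfate 69.769 mL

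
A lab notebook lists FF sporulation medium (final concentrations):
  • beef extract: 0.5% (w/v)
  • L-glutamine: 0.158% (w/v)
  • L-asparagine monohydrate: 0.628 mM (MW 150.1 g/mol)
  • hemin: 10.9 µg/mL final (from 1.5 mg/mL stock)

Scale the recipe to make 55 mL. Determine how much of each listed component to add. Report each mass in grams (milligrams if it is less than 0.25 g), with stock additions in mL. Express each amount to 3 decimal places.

beef extract 0.275 g; L-glutamine 86.900 mg; L-asparagine monohydrate 5.184 mg; hemin 0.400 mL

Working volume: 55 mL = 0.055 L.
beef extract: 0.5% w/v = 5 g/L → 5 × 0.055 L = 0.275 g
L-glutamine: 0.158 g per 100 mL × 55 mL ÷ 100 = 0.0869 g = 86.900 mg
L-asparagine monohydrate: 0.628 mmol/L × 150.1 mg/mmol × 0.055 L = 5.184 mg
hemin: dilute stock: 10.9 µg/mL × 55 mL ÷ 1500 µg/mL = 0.400 mL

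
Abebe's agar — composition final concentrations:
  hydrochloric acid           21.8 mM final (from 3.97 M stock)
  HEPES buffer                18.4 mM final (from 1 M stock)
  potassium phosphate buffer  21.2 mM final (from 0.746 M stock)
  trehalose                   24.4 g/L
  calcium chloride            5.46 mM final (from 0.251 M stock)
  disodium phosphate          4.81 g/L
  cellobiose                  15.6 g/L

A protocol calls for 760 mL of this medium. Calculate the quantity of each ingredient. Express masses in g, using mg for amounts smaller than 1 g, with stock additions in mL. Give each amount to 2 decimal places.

hydrochloric acid 4.17 mL; HEPES buffer 13.98 mL; potassium phosphate buffer 21.60 mL; trehalose 18.54 g; calcium chloride 16.53 mL; disodium phosphate 3.66 g; cellobiose 11.86 g

Target volume = 760 mL = 0.76 L.
hydrochloric acid: V = C2·V2/C1 = 21.8 mM × 760 mL ÷ 3970 mM = 4.17 mL
HEPES buffer: V = C2·V2/C1 = 18.4 mM × 760 mL ÷ 1000 mM = 13.98 mL
potassium phosphate buffer: C1V1 = C2V2 → 21.2 mM × 760 mL ÷ 746 mM = 21.60 mL
trehalose: 24.4 g/L × 0.76 L = 18.54 g
calcium chloride: V = C2·V2/C1 = 5.46 mM × 760 mL ÷ 251 mM = 16.53 mL
disodium phosphate: 4.81 g/L × 0.76 L = 3.66 g
cellobiose: 15.6 g/L × 0.76 L = 11.86 g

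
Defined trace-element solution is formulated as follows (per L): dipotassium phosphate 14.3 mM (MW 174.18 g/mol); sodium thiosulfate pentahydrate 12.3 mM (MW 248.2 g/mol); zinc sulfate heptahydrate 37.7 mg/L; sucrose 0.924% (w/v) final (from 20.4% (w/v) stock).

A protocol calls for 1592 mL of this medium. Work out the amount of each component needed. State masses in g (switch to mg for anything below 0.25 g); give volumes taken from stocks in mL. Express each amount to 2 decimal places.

dipotassium phosphate 3.97 g; sodium thiosulfate pentahydrate 4.86 g; zinc sulfate heptahydrate 60.02 mg; sucrose 72.11 mL

Target volume = 1592 mL = 1.592 L.
dipotassium phosphate: 14.3 mmol/L × 174.18 g/mol × 1.592 L ÷ 1000 = 3.97 g
sodium thiosulfate pentahydrate: 12.3 mmol/L × 248.2 g/mol × 1.592 L ÷ 1000 = 4.86 g
zinc sulfate heptahydrate: 37.7 mg/L × 1.592 L = 60.02 mg
sucrose: V = C2·V2/C1 = 0.924% ÷ 20.4% × 1592 mL = 72.11 mL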